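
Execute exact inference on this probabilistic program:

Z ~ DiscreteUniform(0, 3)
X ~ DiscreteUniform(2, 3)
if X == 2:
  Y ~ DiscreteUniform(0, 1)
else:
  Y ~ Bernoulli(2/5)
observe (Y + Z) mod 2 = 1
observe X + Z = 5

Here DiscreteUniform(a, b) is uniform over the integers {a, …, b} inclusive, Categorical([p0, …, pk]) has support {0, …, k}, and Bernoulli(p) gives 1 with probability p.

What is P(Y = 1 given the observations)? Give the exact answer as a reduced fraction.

Enumerate traces; 2 have nonzero weight after conditioning:
  (Z=2, X=3, Y=1) weight 1/20
  (Z=3, X=2, Y=0) weight 1/16
Group by Y:
  weight(Y=0) = 1/16
  weight(Y=1) = 1/20
Total weight = 1/16 + 1/20 = 9/80
P(Y=0 | obs) = 1/16 / 9/80 = 5/9
P(Y=1 | obs) = 1/20 / 9/80 = 4/9

P(Y = 1 | obs) = 4/9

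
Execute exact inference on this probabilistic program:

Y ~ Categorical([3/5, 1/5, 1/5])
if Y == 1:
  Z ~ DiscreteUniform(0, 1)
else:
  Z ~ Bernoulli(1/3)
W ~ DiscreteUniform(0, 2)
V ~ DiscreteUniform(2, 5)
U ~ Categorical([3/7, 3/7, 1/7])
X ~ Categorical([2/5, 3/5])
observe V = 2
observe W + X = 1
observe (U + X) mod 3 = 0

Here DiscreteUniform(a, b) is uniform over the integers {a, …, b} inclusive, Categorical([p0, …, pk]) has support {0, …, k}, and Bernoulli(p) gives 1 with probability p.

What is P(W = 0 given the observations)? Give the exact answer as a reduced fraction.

Enumerate traces; 12 have nonzero weight after conditioning:
  (Y=0, Z=0, W=0, V=2, U=2, X=1) weight 1/350
  (Y=0, Z=0, W=1, V=2, U=0, X=0) weight 1/175
  (Y=0, Z=1, W=0, V=2, U=2, X=1) weight 1/700
  (Y=0, Z=1, W=1, V=2, U=0, X=0) weight 1/350
  (Y=1, Z=0, W=0, V=2, U=2, X=1) weight 1/1400
  (Y=1, Z=0, W=1, V=2, U=0, X=0) weight 1/700
  (Y=1, Z=1, W=0, V=2, U=2, X=1) weight 1/1400
  (Y=1, Z=1, W=1, V=2, U=0, X=0) weight 1/700
  … 4 more
Group by W:
  weight(W=0) = 1/140
  weight(W=1) = 1/70
Total weight = 1/140 + 1/70 = 3/140
P(W=0 | obs) = 1/140 / 3/140 = 1/3
P(W=1 | obs) = 1/70 / 3/140 = 2/3

P(W = 0 | obs) = 1/3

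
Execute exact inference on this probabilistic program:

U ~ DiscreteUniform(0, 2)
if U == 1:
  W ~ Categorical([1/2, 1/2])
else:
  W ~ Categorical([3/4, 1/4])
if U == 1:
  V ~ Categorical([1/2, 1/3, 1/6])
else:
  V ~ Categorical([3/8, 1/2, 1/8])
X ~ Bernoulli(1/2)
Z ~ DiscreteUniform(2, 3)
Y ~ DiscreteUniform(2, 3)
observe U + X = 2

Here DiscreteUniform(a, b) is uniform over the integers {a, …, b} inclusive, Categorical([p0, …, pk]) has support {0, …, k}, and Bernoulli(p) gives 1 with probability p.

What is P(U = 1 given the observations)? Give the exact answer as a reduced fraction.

P(U = 1 | obs) = 1/2

Enumerate traces; 48 have nonzero weight after conditioning:
  (U=1, W=0, V=0, X=1, Z=2, Y=2) weight 1/96
  (U=1, W=0, V=0, X=1, Z=2, Y=3) weight 1/96
  (U=1, W=0, V=0, X=1, Z=3, Y=2) weight 1/96
  (U=1, W=0, V=0, X=1, Z=3, Y=3) weight 1/96
  (U=1, W=0, V=1, X=1, Z=2, Y=2) weight 1/144
  (U=1, W=0, V=1, X=1, Z=2, Y=3) weight 1/144
  (U=1, W=0, V=1, X=1, Z=3, Y=2) weight 1/144
  (U=1, W=0, V=1, X=1, Z=3, Y=3) weight 1/144
  (U=2, W=0, V=0, X=0, Z=2, Y=2) weight 3/256
  … 39 more
Group by U:
  weight(U=1) = 1/6
  weight(U=2) = 1/6
Total weight = 1/6 + 1/6 = 1/3
P(U=1 | obs) = 1/6 / 1/3 = 1/2
P(U=2 | obs) = 1/6 / 1/3 = 1/2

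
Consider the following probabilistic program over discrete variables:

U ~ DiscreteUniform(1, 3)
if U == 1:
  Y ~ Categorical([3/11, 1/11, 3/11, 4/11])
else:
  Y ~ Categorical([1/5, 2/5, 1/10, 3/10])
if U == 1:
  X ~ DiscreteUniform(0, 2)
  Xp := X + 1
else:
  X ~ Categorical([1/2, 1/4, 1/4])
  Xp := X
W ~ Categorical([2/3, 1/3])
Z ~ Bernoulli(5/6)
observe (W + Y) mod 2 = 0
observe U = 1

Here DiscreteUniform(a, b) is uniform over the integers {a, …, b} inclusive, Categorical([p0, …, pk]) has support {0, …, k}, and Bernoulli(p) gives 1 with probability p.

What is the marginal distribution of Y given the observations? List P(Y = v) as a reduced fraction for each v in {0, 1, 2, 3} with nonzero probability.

P(Y=0) = 6/17, P(Y=1) = 1/17, P(Y=2) = 6/17, P(Y=3) = 4/17

Enumerate traces; 24 have nonzero weight after conditioning:
  (U=1, Y=0, X=0, W=0, Z=0) weight 1/297
  (U=1, Y=0, X=0, W=0, Z=1) weight 5/297
  (U=1, Y=0, X=1, W=0, Z=0) weight 1/297
  (U=1, Y=0, X=1, W=0, Z=1) weight 5/297
  (U=1, Y=0, X=2, W=0, Z=0) weight 1/297
  (U=1, Y=0, X=2, W=0, Z=1) weight 5/297
  (U=1, Y=1, X=0, W=1, Z=0) weight 1/1782
  (U=1, Y=1, X=0, W=1, Z=1) weight 5/1782
  (U=1, Y=2, X=0, W=0, Z=0) weight 1/297
  (U=1, Y=3, X=0, W=1, Z=0) weight 2/891
  … 14 more
Group by Y:
  weight(Y=0) = 2/33
  weight(Y=1) = 1/99
  weight(Y=2) = 2/33
  weight(Y=3) = 4/99
Total weight = 2/33 + 1/99 + 2/33 + 4/99 = 17/99
P(Y=0 | obs) = 2/33 / 17/99 = 6/17
P(Y=1 | obs) = 1/99 / 17/99 = 1/17
P(Y=2 | obs) = 2/33 / 17/99 = 6/17
P(Y=3 | obs) = 4/99 / 17/99 = 4/17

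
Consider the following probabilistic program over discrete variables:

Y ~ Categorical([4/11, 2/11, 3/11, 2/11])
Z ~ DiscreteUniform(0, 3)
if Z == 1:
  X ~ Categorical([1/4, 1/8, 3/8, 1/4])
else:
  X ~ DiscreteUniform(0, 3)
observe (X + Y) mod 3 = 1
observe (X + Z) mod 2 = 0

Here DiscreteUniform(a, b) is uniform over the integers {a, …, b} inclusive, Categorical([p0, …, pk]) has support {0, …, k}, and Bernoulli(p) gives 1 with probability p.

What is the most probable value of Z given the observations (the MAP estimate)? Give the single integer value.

Enumerate traces; 10 have nonzero weight after conditioning:
  (Y=0, Z=1, X=1) weight 1/88
  (Y=0, Z=3, X=1) weight 1/44
  (Y=1, Z=0, X=0) weight 1/88
  (Y=1, Z=1, X=3) weight 1/88
  (Y=1, Z=2, X=0) weight 1/88
  (Y=1, Z=3, X=3) weight 1/88
  (Y=2, Z=0, X=2) weight 3/176
  (Y=2, Z=2, X=2) weight 3/176
  … 2 more
Group by Z:
  weight(Z=0) = 5/176
  weight(Z=1) = 5/176
  weight(Z=2) = 5/176
  weight(Z=3) = 1/22
Total weight = 5/176 + 5/176 + 5/176 + 1/22 = 23/176
P(Z=0 | obs) = 5/176 / 23/176 = 5/23
P(Z=1 | obs) = 5/176 / 23/176 = 5/23
P(Z=2 | obs) = 5/176 / 23/176 = 5/23
P(Z=3 | obs) = 1/22 / 23/176 = 8/23
argmax = 3

argmax_v P(Z = v | obs) = 3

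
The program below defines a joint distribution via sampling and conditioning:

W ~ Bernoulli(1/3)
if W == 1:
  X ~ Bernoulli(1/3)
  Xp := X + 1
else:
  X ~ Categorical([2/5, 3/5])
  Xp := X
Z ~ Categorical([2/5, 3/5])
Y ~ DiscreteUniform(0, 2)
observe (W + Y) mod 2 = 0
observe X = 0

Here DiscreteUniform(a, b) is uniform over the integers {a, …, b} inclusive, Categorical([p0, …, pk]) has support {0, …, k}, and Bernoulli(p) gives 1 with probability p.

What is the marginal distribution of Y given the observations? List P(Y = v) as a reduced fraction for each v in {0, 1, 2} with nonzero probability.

P(Y=0) = 6/17, P(Y=1) = 5/17, P(Y=2) = 6/17

Enumerate traces; 6 have nonzero weight after conditioning:
  (W=0, X=0, Z=0, Y=0) weight 8/225
  (W=0, X=0, Z=0, Y=2) weight 8/225
  (W=0, X=0, Z=1, Y=0) weight 4/75
  (W=0, X=0, Z=1, Y=2) weight 4/75
  (W=1, X=0, Z=0, Y=1) weight 4/135
  (W=1, X=0, Z=1, Y=1) weight 2/45
Group by Y:
  weight(Y=0) = 4/45
  weight(Y=1) = 2/27
  weight(Y=2) = 4/45
Total weight = 4/45 + 2/27 + 4/45 = 34/135
P(Y=0 | obs) = 4/45 / 34/135 = 6/17
P(Y=1 | obs) = 2/27 / 34/135 = 5/17
P(Y=2 | obs) = 4/45 / 34/135 = 6/17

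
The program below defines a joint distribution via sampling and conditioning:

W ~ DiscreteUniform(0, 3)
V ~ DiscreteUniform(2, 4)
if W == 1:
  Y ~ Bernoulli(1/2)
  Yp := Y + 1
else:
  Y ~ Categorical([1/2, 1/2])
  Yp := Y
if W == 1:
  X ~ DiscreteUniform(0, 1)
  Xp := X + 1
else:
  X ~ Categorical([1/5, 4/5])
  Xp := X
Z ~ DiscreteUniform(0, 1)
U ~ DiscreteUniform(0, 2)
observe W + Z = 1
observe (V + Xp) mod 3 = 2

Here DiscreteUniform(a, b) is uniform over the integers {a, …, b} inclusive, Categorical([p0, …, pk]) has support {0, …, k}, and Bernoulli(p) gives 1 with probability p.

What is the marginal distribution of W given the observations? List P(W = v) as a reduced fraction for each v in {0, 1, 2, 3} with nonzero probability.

Enumerate traces; 24 have nonzero weight after conditioning:
  (W=0, V=2, Y=0, X=0, Z=1, U=0) weight 1/720
  (W=0, V=2, Y=0, X=0, Z=1, U=1) weight 1/720
  (W=0, V=2, Y=0, X=0, Z=1, U=2) weight 1/720
  (W=0, V=2, Y=1, X=0, Z=1, U=0) weight 1/720
  (W=0, V=2, Y=1, X=0, Z=1, U=1) weight 1/720
  (W=0, V=2, Y=1, X=0, Z=1, U=2) weight 1/720
  (W=0, V=4, Y=0, X=1, Z=1, U=0) weight 1/180
  (W=0, V=4, Y=0, X=1, Z=1, U=1) weight 1/180
  (W=1, V=3, Y=0, X=1, Z=0, U=0) weight 1/288
  … 15 more
Group by W:
  weight(W=0) = 1/24
  weight(W=1) = 1/24
Total weight = 1/24 + 1/24 = 1/12
P(W=0 | obs) = 1/24 / 1/12 = 1/2
P(W=1 | obs) = 1/24 / 1/12 = 1/2

P(W=0) = 1/2, P(W=1) = 1/2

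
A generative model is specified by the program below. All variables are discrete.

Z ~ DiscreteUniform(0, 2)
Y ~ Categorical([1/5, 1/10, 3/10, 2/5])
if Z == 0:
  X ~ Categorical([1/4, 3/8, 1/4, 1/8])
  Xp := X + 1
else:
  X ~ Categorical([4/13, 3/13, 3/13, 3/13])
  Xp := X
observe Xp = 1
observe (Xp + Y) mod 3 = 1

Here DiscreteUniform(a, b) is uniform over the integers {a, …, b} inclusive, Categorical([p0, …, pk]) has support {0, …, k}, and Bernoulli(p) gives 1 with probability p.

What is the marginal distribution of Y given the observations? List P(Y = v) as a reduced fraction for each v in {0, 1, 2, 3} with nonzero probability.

Enumerate traces; 6 have nonzero weight after conditioning:
  (Z=0, Y=0, X=0) weight 1/60
  (Z=0, Y=3, X=0) weight 1/30
  (Z=1, Y=0, X=1) weight 1/65
  (Z=1, Y=3, X=1) weight 2/65
  (Z=2, Y=0, X=1) weight 1/65
  (Z=2, Y=3, X=1) weight 2/65
Group by Y:
  weight(Y=0) = 37/780
  weight(Y=3) = 37/390
Total weight = 37/780 + 37/390 = 37/260
P(Y=0 | obs) = 37/780 / 37/260 = 1/3
P(Y=3 | obs) = 37/390 / 37/260 = 2/3

P(Y=0) = 1/3, P(Y=3) = 2/3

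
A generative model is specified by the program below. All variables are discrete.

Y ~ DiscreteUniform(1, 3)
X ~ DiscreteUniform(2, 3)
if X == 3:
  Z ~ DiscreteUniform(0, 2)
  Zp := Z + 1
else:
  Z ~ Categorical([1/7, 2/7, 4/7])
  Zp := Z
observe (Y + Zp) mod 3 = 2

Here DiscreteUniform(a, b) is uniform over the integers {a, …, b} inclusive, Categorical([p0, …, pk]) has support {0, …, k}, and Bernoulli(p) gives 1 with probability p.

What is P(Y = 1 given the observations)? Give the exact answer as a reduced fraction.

Enumerate traces; 6 have nonzero weight after conditioning:
  (Y=1, X=2, Z=1) weight 1/21
  (Y=1, X=3, Z=0) weight 1/18
  (Y=2, X=2, Z=0) weight 1/42
  (Y=2, X=3, Z=2) weight 1/18
  (Y=3, X=2, Z=2) weight 2/21
  (Y=3, X=3, Z=1) weight 1/18
Group by Y:
  weight(Y=1) = 13/126
  weight(Y=2) = 5/63
  weight(Y=3) = 19/126
Total weight = 13/126 + 5/63 + 19/126 = 1/3
P(Y=1 | obs) = 13/126 / 1/3 = 13/42
P(Y=2 | obs) = 5/63 / 1/3 = 5/21
P(Y=3 | obs) = 19/126 / 1/3 = 19/42

P(Y = 1 | obs) = 13/42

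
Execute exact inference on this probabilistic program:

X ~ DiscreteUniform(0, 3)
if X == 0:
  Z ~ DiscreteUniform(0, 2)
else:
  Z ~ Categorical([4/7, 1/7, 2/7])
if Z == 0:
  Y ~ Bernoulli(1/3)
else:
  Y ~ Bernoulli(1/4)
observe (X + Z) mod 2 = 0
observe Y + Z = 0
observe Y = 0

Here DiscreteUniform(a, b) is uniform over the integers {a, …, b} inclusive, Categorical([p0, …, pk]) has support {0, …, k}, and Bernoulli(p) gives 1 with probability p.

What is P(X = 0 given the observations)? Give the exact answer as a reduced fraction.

Enumerate traces; 2 have nonzero weight after conditioning:
  (X=0, Z=0, Y=0) weight 1/18
  (X=2, Z=0, Y=0) weight 2/21
Group by X:
  weight(X=0) = 1/18
  weight(X=2) = 2/21
Total weight = 1/18 + 2/21 = 19/126
P(X=0 | obs) = 1/18 / 19/126 = 7/19
P(X=2 | obs) = 2/21 / 19/126 = 12/19

P(X = 0 | obs) = 7/19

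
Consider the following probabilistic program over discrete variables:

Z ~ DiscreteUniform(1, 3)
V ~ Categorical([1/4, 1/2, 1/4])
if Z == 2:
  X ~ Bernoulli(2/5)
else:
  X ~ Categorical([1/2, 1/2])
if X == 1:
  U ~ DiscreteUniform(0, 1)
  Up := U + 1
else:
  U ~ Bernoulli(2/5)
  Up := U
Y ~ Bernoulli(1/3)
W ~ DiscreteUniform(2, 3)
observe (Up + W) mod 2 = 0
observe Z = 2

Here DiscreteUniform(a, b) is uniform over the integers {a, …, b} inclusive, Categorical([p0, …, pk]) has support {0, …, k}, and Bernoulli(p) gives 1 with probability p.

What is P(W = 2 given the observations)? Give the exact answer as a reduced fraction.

P(W = 2 | obs) = 14/25

Enumerate traces; 24 have nonzero weight after conditioning:
  (Z=2, V=0, X=0, U=0, Y=0, W=2) weight 1/100
  (Z=2, V=0, X=0, U=0, Y=1, W=2) weight 1/200
  (Z=2, V=0, X=0, U=1, Y=0, W=3) weight 1/150
  (Z=2, V=0, X=0, U=1, Y=1, W=3) weight 1/300
  (Z=2, V=0, X=1, U=0, Y=0, W=3) weight 1/180
  (Z=2, V=0, X=1, U=0, Y=1, W=3) weight 1/360
  (Z=2, V=0, X=1, U=1, Y=0, W=2) weight 1/180
  (Z=2, V=0, X=1, U=1, Y=1, W=2) weight 1/360
  … 16 more
Group by W:
  weight(W=2) = 7/75
  weight(W=3) = 11/150
Total weight = 7/75 + 11/150 = 1/6
P(W=2 | obs) = 7/75 / 1/6 = 14/25
P(W=3 | obs) = 11/150 / 1/6 = 11/25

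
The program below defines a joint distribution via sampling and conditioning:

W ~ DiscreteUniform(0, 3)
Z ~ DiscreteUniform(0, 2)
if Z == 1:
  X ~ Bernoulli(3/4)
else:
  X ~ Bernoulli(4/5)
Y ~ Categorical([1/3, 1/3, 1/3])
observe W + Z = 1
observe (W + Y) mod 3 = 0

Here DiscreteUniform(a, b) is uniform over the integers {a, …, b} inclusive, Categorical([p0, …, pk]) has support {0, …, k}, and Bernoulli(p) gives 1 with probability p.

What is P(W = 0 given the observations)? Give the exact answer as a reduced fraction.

P(W = 0 | obs) = 1/2

Enumerate traces; 4 have nonzero weight after conditioning:
  (W=0, Z=1, X=0, Y=0) weight 1/144
  (W=0, Z=1, X=1, Y=0) weight 1/48
  (W=1, Z=0, X=0, Y=2) weight 1/180
  (W=1, Z=0, X=1, Y=2) weight 1/45
Group by W:
  weight(W=0) = 1/36
  weight(W=1) = 1/36
Total weight = 1/36 + 1/36 = 1/18
P(W=0 | obs) = 1/36 / 1/18 = 1/2
P(W=1 | obs) = 1/36 / 1/18 = 1/2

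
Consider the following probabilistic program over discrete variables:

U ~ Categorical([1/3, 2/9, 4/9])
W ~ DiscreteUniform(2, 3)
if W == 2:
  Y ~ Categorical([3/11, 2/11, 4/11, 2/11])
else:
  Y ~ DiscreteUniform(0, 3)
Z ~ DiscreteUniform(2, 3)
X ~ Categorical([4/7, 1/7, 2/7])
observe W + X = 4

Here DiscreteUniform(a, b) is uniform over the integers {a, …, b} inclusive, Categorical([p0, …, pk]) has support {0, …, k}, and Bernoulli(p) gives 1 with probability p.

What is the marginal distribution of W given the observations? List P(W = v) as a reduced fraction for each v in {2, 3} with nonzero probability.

Enumerate traces; 48 have nonzero weight after conditioning:
  (U=0, W=2, Y=0, Z=2, X=2) weight 1/154
  (U=0, W=2, Y=0, Z=3, X=2) weight 1/154
  (U=0, W=2, Y=1, Z=2, X=2) weight 1/231
  (U=0, W=2, Y=1, Z=3, X=2) weight 1/231
  (U=0, W=2, Y=2, Z=2, X=2) weight 2/231
  (U=0, W=2, Y=2, Z=3, X=2) weight 2/231
  (U=0, W=2, Y=3, Z=2, X=2) weight 1/231
  (U=0, W=2, Y=3, Z=3, X=2) weight 1/231
  (U=0, W=3, Y=0, Z=2, X=1) weight 1/336
  … 39 more
Group by W:
  weight(W=2) = 1/7
  weight(W=3) = 1/14
Total weight = 1/7 + 1/14 = 3/14
P(W=2 | obs) = 1/7 / 3/14 = 2/3
P(W=3 | obs) = 1/14 / 3/14 = 1/3

P(W=2) = 2/3, P(W=3) = 1/3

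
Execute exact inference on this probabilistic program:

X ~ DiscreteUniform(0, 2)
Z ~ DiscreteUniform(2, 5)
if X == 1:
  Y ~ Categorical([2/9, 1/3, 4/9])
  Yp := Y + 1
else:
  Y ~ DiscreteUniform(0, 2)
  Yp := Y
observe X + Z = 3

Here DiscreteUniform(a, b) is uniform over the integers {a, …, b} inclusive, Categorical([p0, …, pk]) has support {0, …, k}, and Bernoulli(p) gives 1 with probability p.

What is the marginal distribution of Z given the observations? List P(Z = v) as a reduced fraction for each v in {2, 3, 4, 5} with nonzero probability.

Enumerate traces; 6 have nonzero weight after conditioning:
  (X=0, Z=3, Y=0) weight 1/36
  (X=0, Z=3, Y=1) weight 1/36
  (X=0, Z=3, Y=2) weight 1/36
  (X=1, Z=2, Y=0) weight 1/54
  (X=1, Z=2, Y=1) weight 1/36
  (X=1, Z=2, Y=2) weight 1/27
Group by Z:
  weight(Z=2) = 1/12
  weight(Z=3) = 1/12
Total weight = 1/12 + 1/12 = 1/6
P(Z=2 | obs) = 1/12 / 1/6 = 1/2
P(Z=3 | obs) = 1/12 / 1/6 = 1/2

P(Z=2) = 1/2, P(Z=3) = 1/2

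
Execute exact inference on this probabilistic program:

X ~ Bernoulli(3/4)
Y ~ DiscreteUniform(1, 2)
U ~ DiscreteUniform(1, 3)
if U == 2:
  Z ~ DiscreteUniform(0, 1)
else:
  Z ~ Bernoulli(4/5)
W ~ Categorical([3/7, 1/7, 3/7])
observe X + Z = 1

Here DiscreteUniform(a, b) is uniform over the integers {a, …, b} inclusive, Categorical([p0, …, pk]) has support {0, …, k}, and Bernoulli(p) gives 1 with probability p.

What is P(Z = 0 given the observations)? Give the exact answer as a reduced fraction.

P(Z = 0 | obs) = 9/16

Enumerate traces; 36 have nonzero weight after conditioning:
  (X=0, Y=1, U=1, Z=1, W=0) weight 1/70
  (X=0, Y=1, U=1, Z=1, W=1) weight 1/210
  (X=0, Y=1, U=1, Z=1, W=2) weight 1/70
  (X=0, Y=1, U=2, Z=1, W=0) weight 1/112
  (X=0, Y=1, U=2, Z=1, W=1) weight 1/336
  (X=0, Y=1, U=2, Z=1, W=2) weight 1/112
  (X=0, Y=1, U=3, Z=1, W=0) weight 1/70
  (X=0, Y=1, U=3, Z=1, W=1) weight 1/210
  (X=1, Y=1, U=1, Z=0, W=0) weight 3/280
  … 27 more
Group by Z:
  weight(Z=0) = 9/40
  weight(Z=1) = 7/40
Total weight = 9/40 + 7/40 = 2/5
P(Z=0 | obs) = 9/40 / 2/5 = 9/16
P(Z=1 | obs) = 7/40 / 2/5 = 7/16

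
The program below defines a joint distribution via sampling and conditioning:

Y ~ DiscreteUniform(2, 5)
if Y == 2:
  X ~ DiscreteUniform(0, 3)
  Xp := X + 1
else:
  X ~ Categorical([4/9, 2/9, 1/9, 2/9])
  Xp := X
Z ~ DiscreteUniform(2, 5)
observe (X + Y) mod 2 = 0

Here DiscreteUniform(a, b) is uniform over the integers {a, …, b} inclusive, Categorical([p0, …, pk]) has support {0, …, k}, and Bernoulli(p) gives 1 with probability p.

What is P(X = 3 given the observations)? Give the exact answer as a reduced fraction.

Enumerate traces; 32 have nonzero weight after conditioning:
  (Y=2, X=0, Z=2) weight 1/64
  (Y=2, X=0, Z=3) weight 1/64
  (Y=2, X=0, Z=4) weight 1/64
  (Y=2, X=0, Z=5) weight 1/64
  (Y=2, X=2, Z=2) weight 1/64
  (Y=2, X=2, Z=3) weight 1/64
  (Y=2, X=2, Z=4) weight 1/64
  (Y=2, X=2, Z=5) weight 1/64
  (Y=3, X=1, Z=2) weight 1/72
  (Y=3, X=3, Z=2) weight 1/72
  … 22 more
Group by X:
  weight(X=0) = 25/144
  weight(X=1) = 1/9
  weight(X=2) = 13/144
  weight(X=3) = 1/9
Total weight = 25/144 + 1/9 + 13/144 + 1/9 = 35/72
P(X=0 | obs) = 25/144 / 35/72 = 5/14
P(X=1 | obs) = 1/9 / 35/72 = 8/35
P(X=2 | obs) = 13/144 / 35/72 = 13/70
P(X=3 | obs) = 1/9 / 35/72 = 8/35

P(X = 3 | obs) = 8/35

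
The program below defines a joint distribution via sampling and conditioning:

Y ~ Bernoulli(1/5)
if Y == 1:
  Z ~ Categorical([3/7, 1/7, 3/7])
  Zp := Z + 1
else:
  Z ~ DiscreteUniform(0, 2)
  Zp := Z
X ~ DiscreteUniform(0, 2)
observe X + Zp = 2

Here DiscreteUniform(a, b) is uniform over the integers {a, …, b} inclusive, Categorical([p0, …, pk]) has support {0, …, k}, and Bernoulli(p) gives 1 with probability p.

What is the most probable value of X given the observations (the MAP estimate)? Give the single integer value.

Enumerate traces; 5 have nonzero weight after conditioning:
  (Y=0, Z=0, X=2) weight 4/45
  (Y=0, Z=1, X=1) weight 4/45
  (Y=0, Z=2, X=0) weight 4/45
  (Y=1, Z=0, X=1) weight 1/35
  (Y=1, Z=1, X=0) weight 1/105
Group by X:
  weight(X=0) = 31/315
  weight(X=1) = 37/315
  weight(X=2) = 4/45
Total weight = 31/315 + 37/315 + 4/45 = 32/105
P(X=0 | obs) = 31/315 / 32/105 = 31/96
P(X=1 | obs) = 37/315 / 32/105 = 37/96
P(X=2 | obs) = 4/45 / 32/105 = 7/24
argmax = 1

argmax_v P(X = v | obs) = 1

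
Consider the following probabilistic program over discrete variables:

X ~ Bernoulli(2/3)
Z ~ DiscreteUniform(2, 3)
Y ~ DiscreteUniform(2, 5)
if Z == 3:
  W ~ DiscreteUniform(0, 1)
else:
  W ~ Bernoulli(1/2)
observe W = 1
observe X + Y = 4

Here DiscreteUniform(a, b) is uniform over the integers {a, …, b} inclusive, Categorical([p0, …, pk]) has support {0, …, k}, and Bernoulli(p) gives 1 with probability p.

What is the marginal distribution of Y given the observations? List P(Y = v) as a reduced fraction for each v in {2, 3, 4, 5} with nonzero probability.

P(Y=3) = 2/3, P(Y=4) = 1/3

Enumerate traces; 4 have nonzero weight after conditioning:
  (X=0, Z=2, Y=4, W=1) weight 1/48
  (X=0, Z=3, Y=4, W=1) weight 1/48
  (X=1, Z=2, Y=3, W=1) weight 1/24
  (X=1, Z=3, Y=3, W=1) weight 1/24
Group by Y:
  weight(Y=3) = 1/12
  weight(Y=4) = 1/24
Total weight = 1/12 + 1/24 = 1/8
P(Y=3 | obs) = 1/12 / 1/8 = 2/3
P(Y=4 | obs) = 1/24 / 1/8 = 1/3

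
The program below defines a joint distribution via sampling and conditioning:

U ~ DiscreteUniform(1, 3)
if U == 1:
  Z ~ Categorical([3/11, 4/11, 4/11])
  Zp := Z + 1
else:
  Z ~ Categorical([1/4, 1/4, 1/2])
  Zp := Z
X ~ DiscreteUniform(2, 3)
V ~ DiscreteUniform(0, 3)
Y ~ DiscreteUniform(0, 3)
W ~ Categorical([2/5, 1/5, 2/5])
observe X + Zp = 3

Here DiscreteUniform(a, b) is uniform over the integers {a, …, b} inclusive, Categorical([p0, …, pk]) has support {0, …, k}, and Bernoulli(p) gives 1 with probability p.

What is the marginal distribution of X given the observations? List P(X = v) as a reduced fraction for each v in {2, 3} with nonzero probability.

Enumerate traces; 240 have nonzero weight after conditioning:
  (U=1, Z=0, X=2, V=0, Y=0, W=0) weight 1/880
  (U=1, Z=0, X=2, V=0, Y=0, W=1) weight 1/1760
  (U=1, Z=0, X=2, V=0, Y=0, W=2) weight 1/880
  (U=1, Z=0, X=2, V=0, Y=1, W=0) weight 1/880
  (U=1, Z=0, X=2, V=0, Y=1, W=1) weight 1/1760
  (U=1, Z=0, X=2, V=0, Y=1, W=2) weight 1/880
  (U=1, Z=0, X=2, V=0, Y=2, W=0) weight 1/880
  (U=1, Z=0, X=2, V=0, Y=2, W=1) weight 1/1760
  (U=2, Z=0, X=3, V=0, Y=0, W=0) weight 1/960
  … 231 more
Group by X:
  weight(X=2) = 17/132
  weight(X=3) = 1/12
Total weight = 17/132 + 1/12 = 7/33
P(X=2 | obs) = 17/132 / 7/33 = 17/28
P(X=3 | obs) = 1/12 / 7/33 = 11/28

P(X=2) = 17/28, P(X=3) = 11/28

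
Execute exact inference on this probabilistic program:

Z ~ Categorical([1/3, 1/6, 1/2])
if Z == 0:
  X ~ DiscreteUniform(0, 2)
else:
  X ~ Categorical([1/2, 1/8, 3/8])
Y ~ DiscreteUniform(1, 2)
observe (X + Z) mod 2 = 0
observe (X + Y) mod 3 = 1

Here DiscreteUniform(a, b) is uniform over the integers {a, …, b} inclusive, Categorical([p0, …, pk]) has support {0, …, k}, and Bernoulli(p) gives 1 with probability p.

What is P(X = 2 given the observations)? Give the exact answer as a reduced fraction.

P(X = 2 | obs) = 43/95

Enumerate traces; 4 have nonzero weight after conditioning:
  (Z=0, X=0, Y=1) weight 1/18
  (Z=0, X=2, Y=2) weight 1/18
  (Z=2, X=0, Y=1) weight 1/8
  (Z=2, X=2, Y=2) weight 3/32
Group by X:
  weight(X=0) = 13/72
  weight(X=2) = 43/288
Total weight = 13/72 + 43/288 = 95/288
P(X=0 | obs) = 13/72 / 95/288 = 52/95
P(X=2 | obs) = 43/288 / 95/288 = 43/95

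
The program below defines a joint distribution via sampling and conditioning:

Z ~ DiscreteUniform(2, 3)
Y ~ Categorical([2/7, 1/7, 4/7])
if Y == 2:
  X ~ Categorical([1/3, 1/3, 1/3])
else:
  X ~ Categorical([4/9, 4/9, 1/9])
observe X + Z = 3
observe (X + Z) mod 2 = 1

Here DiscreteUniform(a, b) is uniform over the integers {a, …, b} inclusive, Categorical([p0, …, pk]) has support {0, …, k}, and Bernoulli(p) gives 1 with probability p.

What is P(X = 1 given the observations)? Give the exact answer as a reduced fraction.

P(X = 1 | obs) = 1/2

Enumerate traces; 6 have nonzero weight after conditioning:
  (Z=2, Y=0, X=1) weight 4/63
  (Z=2, Y=1, X=1) weight 2/63
  (Z=2, Y=2, X=1) weight 2/21
  (Z=3, Y=0, X=0) weight 4/63
  (Z=3, Y=1, X=0) weight 2/63
  (Z=3, Y=2, X=0) weight 2/21
Group by X:
  weight(X=0) = 4/21
  weight(X=1) = 4/21
Total weight = 4/21 + 4/21 = 8/21
P(X=0 | obs) = 4/21 / 8/21 = 1/2
P(X=1 | obs) = 4/21 / 8/21 = 1/2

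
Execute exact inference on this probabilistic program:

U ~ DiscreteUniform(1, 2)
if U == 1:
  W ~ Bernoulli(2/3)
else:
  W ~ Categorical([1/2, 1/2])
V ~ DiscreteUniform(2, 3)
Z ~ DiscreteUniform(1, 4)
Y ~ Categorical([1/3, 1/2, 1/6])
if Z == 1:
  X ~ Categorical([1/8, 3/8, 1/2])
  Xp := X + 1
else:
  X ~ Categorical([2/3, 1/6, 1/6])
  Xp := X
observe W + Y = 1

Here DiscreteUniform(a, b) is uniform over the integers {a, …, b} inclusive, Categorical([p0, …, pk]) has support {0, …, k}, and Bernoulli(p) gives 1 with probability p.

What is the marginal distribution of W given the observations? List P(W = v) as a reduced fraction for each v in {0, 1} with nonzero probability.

Enumerate traces; 96 have nonzero weight after conditioning:
  (U=1, W=0, V=2, Z=1, Y=1, X=0) weight 1/768
  (U=1, W=0, V=2, Z=1, Y=1, X=1) weight 1/256
  (U=1, W=0, V=2, Z=1, Y=1, X=2) weight 1/192
  (U=1, W=0, V=2, Z=2, Y=1, X=0) weight 1/144
  (U=1, W=0, V=2, Z=2, Y=1, X=1) weight 1/576
  (U=1, W=0, V=2, Z=2, Y=1, X=2) weight 1/576
  (U=1, W=0, V=2, Z=3, Y=1, X=0) weight 1/144
  (U=1, W=0, V=2, Z=3, Y=1, X=1) weight 1/576
  (U=1, W=1, V=2, Z=1, Y=0, X=0) weight 1/576
  … 87 more
Group by W:
  weight(W=0) = 5/24
  weight(W=1) = 7/36
Total weight = 5/24 + 7/36 = 29/72
P(W=0 | obs) = 5/24 / 29/72 = 15/29
P(W=1 | obs) = 7/36 / 29/72 = 14/29

P(W=0) = 15/29, P(W=1) = 14/29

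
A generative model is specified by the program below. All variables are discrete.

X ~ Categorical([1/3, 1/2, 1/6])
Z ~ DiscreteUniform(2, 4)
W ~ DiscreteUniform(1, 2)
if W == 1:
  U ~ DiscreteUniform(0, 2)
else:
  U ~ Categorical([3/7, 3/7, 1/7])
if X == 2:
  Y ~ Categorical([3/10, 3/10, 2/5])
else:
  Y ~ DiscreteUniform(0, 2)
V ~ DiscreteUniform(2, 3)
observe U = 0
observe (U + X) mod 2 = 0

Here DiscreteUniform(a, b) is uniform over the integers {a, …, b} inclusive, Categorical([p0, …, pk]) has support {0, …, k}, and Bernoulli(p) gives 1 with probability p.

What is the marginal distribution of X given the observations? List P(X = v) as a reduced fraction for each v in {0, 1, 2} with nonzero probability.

P(X=0) = 2/3, P(X=2) = 1/3

Enumerate traces; 72 have nonzero weight after conditioning:
  (X=0, Z=2, W=1, U=0, Y=0, V=2) weight 1/324
  (X=0, Z=2, W=1, U=0, Y=0, V=3) weight 1/324
  (X=0, Z=2, W=1, U=0, Y=1, V=2) weight 1/324
  (X=0, Z=2, W=1, U=0, Y=1, V=3) weight 1/324
  (X=0, Z=2, W=1, U=0, Y=2, V=2) weight 1/324
  (X=0, Z=2, W=1, U=0, Y=2, V=3) weight 1/324
  (X=0, Z=2, W=2, U=0, Y=0, V=2) weight 1/252
  (X=0, Z=2, W=2, U=0, Y=0, V=3) weight 1/252
  (X=2, Z=2, W=1, U=0, Y=0, V=2) weight 1/720
  … 63 more
Group by X:
  weight(X=0) = 8/63
  weight(X=2) = 4/63
Total weight = 8/63 + 4/63 = 4/21
P(X=0 | obs) = 8/63 / 4/21 = 2/3
P(X=2 | obs) = 4/63 / 4/21 = 1/3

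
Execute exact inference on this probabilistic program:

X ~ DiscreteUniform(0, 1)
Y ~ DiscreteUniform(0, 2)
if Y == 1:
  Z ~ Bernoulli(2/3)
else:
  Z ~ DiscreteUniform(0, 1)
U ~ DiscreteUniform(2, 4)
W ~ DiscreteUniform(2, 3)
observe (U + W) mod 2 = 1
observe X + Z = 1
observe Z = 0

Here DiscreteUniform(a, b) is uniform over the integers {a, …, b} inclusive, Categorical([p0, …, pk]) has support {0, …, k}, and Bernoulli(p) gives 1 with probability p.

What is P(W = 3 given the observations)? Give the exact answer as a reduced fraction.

Enumerate traces; 9 have nonzero weight after conditioning:
  (X=1, Y=0, Z=0, U=2, W=3) weight 1/72
  (X=1, Y=0, Z=0, U=3, W=2) weight 1/72
  (X=1, Y=0, Z=0, U=4, W=3) weight 1/72
  (X=1, Y=1, Z=0, U=2, W=3) weight 1/108
  (X=1, Y=1, Z=0, U=3, W=2) weight 1/108
  (X=1, Y=1, Z=0, U=4, W=3) weight 1/108
  (X=1, Y=2, Z=0, U=2, W=3) weight 1/72
  (X=1, Y=2, Z=0, U=3, W=2) weight 1/72
  … 1 more
Group by W:
  weight(W=2) = 1/27
  weight(W=3) = 2/27
Total weight = 1/27 + 2/27 = 1/9
P(W=2 | obs) = 1/27 / 1/9 = 1/3
P(W=3 | obs) = 2/27 / 1/9 = 2/3

P(W = 3 | obs) = 2/3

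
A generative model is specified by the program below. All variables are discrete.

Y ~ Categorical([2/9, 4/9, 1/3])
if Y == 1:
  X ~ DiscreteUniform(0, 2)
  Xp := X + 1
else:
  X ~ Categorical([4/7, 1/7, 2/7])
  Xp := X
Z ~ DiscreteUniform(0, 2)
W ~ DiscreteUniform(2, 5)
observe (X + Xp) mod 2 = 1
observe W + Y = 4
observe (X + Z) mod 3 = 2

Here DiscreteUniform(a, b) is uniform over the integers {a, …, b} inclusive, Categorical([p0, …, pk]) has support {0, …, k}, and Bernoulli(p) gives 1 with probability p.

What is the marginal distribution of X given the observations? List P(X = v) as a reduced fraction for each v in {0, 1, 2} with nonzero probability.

Enumerate traces; 3 have nonzero weight after conditioning:
  (Y=1, X=0, Z=2, W=3) weight 1/81
  (Y=1, X=1, Z=1, W=3) weight 1/81
  (Y=1, X=2, Z=0, W=3) weight 1/81
Group by X:
  weight(X=0) = 1/81
  weight(X=1) = 1/81
  weight(X=2) = 1/81
Total weight = 1/81 + 1/81 + 1/81 = 1/27
P(X=0 | obs) = 1/81 / 1/27 = 1/3
P(X=1 | obs) = 1/81 / 1/27 = 1/3
P(X=2 | obs) = 1/81 / 1/27 = 1/3

P(X=0) = 1/3, P(X=1) = 1/3, P(X=2) = 1/3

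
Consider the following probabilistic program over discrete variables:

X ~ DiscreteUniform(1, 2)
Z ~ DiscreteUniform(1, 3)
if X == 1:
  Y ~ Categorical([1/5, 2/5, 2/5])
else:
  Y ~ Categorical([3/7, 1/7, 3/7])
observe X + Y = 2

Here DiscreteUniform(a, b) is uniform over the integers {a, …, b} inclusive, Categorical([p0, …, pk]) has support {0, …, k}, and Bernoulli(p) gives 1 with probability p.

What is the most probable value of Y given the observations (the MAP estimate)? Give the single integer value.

Enumerate traces; 6 have nonzero weight after conditioning:
  (X=1, Z=1, Y=1) weight 1/15
  (X=1, Z=2, Y=1) weight 1/15
  (X=1, Z=3, Y=1) weight 1/15
  (X=2, Z=1, Y=0) weight 1/14
  (X=2, Z=2, Y=0) weight 1/14
  (X=2, Z=3, Y=0) weight 1/14
Group by Y:
  weight(Y=0) = 3/14
  weight(Y=1) = 1/5
Total weight = 3/14 + 1/5 = 29/70
P(Y=0 | obs) = 3/14 / 29/70 = 15/29
P(Y=1 | obs) = 1/5 / 29/70 = 14/29
argmax = 0

argmax_v P(Y = v | obs) = 0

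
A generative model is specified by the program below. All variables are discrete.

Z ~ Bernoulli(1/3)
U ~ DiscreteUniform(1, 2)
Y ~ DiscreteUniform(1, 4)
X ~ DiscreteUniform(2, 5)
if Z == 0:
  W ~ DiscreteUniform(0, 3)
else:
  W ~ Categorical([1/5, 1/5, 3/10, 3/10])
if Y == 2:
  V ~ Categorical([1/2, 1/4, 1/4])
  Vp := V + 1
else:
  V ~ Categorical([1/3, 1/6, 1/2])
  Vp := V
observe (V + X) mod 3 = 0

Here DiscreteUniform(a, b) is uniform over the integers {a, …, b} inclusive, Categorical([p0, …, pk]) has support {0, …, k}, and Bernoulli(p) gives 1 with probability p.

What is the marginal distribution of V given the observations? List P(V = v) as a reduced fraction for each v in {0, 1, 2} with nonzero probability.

Enumerate traces; 256 have nonzero weight after conditioning:
  (Z=0, U=1, Y=1, X=2, W=0, V=1) weight 1/1152
  (Z=0, U=1, Y=1, X=2, W=1, V=1) weight 1/1152
  (Z=0, U=1, Y=1, X=2, W=2, V=1) weight 1/1152
  (Z=0, U=1, Y=1, X=2, W=3, V=1) weight 1/1152
  (Z=0, U=1, Y=1, X=3, W=0, V=0) weight 1/576
  (Z=0, U=1, Y=1, X=3, W=1, V=0) weight 1/576
  (Z=0, U=1, Y=1, X=3, W=2, V=0) weight 1/576
  (Z=0, U=1, Y=1, X=3, W=3, V=0) weight 1/576
  (Z=0, U=1, Y=1, X=4, W=0, V=2) weight 1/384
  … 247 more
Group by V:
  weight(V=0) = 3/32
  weight(V=1) = 3/32
  weight(V=2) = 7/64
Total weight = 3/32 + 3/32 + 7/64 = 19/64
P(V=0 | obs) = 3/32 / 19/64 = 6/19
P(V=1 | obs) = 3/32 / 19/64 = 6/19
P(V=2 | obs) = 7/64 / 19/64 = 7/19

P(V=0) = 6/19, P(V=1) = 6/19, P(V=2) = 7/19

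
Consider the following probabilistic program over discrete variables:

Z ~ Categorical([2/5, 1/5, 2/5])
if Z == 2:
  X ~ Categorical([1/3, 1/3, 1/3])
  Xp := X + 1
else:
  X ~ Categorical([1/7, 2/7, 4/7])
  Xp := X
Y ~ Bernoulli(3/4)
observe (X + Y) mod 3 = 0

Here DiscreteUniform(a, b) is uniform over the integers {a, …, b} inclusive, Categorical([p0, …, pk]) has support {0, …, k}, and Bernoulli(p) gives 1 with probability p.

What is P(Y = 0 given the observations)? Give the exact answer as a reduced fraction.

P(Y = 0 | obs) = 23/173

Enumerate traces; 6 have nonzero weight after conditioning:
  (Z=0, X=0, Y=0) weight 1/70
  (Z=0, X=2, Y=1) weight 6/35
  (Z=1, X=0, Y=0) weight 1/140
  (Z=1, X=2, Y=1) weight 3/35
  (Z=2, X=0, Y=0) weight 1/30
  (Z=2, X=2, Y=1) weight 1/10
Group by Y:
  weight(Y=0) = 23/420
  weight(Y=1) = 5/14
Total weight = 23/420 + 5/14 = 173/420
P(Y=0 | obs) = 23/420 / 173/420 = 23/173
P(Y=1 | obs) = 5/14 / 173/420 = 150/173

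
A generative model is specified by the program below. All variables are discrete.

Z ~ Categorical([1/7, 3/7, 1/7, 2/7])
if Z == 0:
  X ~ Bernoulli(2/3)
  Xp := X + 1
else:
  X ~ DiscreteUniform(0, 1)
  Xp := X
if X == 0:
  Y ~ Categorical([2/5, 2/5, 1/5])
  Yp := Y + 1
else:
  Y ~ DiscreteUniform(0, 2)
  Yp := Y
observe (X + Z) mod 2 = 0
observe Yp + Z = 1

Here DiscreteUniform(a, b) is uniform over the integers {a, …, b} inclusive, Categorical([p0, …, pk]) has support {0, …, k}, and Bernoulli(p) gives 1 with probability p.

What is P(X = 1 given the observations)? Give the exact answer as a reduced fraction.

P(X = 1 | obs) = 15/19

Enumerate traces; 2 have nonzero weight after conditioning:
  (Z=0, X=0, Y=0) weight 2/105
  (Z=1, X=1, Y=0) weight 1/14
Group by X:
  weight(X=0) = 2/105
  weight(X=1) = 1/14
Total weight = 2/105 + 1/14 = 19/210
P(X=0 | obs) = 2/105 / 19/210 = 4/19
P(X=1 | obs) = 1/14 / 19/210 = 15/19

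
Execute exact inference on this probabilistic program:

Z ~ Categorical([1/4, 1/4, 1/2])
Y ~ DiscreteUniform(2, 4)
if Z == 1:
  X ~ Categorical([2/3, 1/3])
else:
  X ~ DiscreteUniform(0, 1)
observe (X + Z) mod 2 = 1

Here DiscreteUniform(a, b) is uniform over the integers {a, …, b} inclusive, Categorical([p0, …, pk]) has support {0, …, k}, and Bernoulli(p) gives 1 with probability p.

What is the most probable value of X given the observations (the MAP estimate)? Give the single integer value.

Enumerate traces; 9 have nonzero weight after conditioning:
  (Z=0, Y=2, X=1) weight 1/24
  (Z=0, Y=3, X=1) weight 1/24
  (Z=0, Y=4, X=1) weight 1/24
  (Z=1, Y=2, X=0) weight 1/18
  (Z=1, Y=3, X=0) weight 1/18
  (Z=1, Y=4, X=0) weight 1/18
  (Z=2, Y=2, X=1) weight 1/12
  (Z=2, Y=3, X=1) weight 1/12
  … 1 more
Group by X:
  weight(X=0) = 1/6
  weight(X=1) = 3/8
Total weight = 1/6 + 3/8 = 13/24
P(X=0 | obs) = 1/6 / 13/24 = 4/13
P(X=1 | obs) = 3/8 / 13/24 = 9/13
argmax = 1

argmax_v P(X = v | obs) = 1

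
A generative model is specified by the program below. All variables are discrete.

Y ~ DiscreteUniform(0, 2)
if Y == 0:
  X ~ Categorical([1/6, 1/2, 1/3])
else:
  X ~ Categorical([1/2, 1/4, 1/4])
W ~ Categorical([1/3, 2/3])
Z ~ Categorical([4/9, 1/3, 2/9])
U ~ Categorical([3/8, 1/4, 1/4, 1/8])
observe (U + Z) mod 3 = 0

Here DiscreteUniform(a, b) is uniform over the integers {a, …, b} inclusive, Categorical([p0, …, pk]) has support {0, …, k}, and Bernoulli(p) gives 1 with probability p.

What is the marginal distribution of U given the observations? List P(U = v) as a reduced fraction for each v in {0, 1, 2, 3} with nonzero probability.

Enumerate traces; 72 have nonzero weight after conditioning:
  (Y=0, X=0, W=0, Z=0, U=0) weight 1/324
  (Y=0, X=0, W=0, Z=0, U=3) weight 1/972
  (Y=0, X=0, W=0, Z=1, U=2) weight 1/648
  (Y=0, X=0, W=0, Z=2, U=1) weight 1/972
  (Y=0, X=0, W=1, Z=0, U=0) weight 1/162
  (Y=0, X=0, W=1, Z=0, U=3) weight 1/486
  (Y=0, X=0, W=1, Z=1, U=2) weight 1/324
  (Y=0, X=0, W=1, Z=2, U=1) weight 1/486
  … 64 more
Group by U:
  weight(U=0) = 1/6
  weight(U=1) = 1/18
  weight(U=2) = 1/12
  weight(U=3) = 1/18
Total weight = 1/6 + 1/18 + 1/12 + 1/18 = 13/36
P(U=0 | obs) = 1/6 / 13/36 = 6/13
P(U=1 | obs) = 1/18 / 13/36 = 2/13
P(U=2 | obs) = 1/12 / 13/36 = 3/13
P(U=3 | obs) = 1/18 / 13/36 = 2/13

P(U=0) = 6/13, P(U=1) = 2/13, P(U=2) = 3/13, P(U=3) = 2/13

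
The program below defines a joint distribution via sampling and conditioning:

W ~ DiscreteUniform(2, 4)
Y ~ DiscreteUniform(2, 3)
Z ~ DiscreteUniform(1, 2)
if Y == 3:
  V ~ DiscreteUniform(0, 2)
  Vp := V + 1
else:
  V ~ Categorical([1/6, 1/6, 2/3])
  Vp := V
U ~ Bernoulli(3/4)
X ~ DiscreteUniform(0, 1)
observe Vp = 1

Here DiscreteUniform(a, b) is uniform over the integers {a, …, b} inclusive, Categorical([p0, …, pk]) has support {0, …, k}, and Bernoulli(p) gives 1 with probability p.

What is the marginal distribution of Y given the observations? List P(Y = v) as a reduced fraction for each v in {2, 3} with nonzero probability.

Enumerate traces; 48 have nonzero weight after conditioning:
  (W=2, Y=2, Z=1, V=1, U=0, X=0) weight 1/576
  (W=2, Y=2, Z=1, V=1, U=0, X=1) weight 1/576
  (W=2, Y=2, Z=1, V=1, U=1, X=0) weight 1/192
  (W=2, Y=2, Z=1, V=1, U=1, X=1) weight 1/192
  (W=2, Y=2, Z=2, V=1, U=0, X=0) weight 1/576
  (W=2, Y=2, Z=2, V=1, U=0, X=1) weight 1/576
  (W=2, Y=2, Z=2, V=1, U=1, X=0) weight 1/192
  (W=2, Y=2, Z=2, V=1, U=1, X=1) weight 1/192
  (W=2, Y=3, Z=1, V=0, U=0, X=0) weight 1/288
  … 39 more
Group by Y:
  weight(Y=2) = 1/12
  weight(Y=3) = 1/6
Total weight = 1/12 + 1/6 = 1/4
P(Y=2 | obs) = 1/12 / 1/4 = 1/3
P(Y=3 | obs) = 1/6 / 1/4 = 2/3

P(Y=2) = 1/3, P(Y=3) = 2/3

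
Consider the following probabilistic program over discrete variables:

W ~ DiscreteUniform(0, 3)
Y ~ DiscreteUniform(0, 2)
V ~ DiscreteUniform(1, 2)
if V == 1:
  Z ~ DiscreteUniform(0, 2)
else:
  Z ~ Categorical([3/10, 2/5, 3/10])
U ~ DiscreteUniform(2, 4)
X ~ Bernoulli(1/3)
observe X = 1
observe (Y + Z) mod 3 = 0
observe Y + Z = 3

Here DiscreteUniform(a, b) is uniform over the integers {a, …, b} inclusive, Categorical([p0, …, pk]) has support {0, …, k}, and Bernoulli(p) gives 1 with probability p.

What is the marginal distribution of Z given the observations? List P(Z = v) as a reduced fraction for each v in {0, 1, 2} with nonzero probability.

Enumerate traces; 48 have nonzero weight after conditioning:
  (W=0, Y=1, V=1, Z=2, U=2, X=1) weight 1/648
  (W=0, Y=1, V=1, Z=2, U=3, X=1) weight 1/648
  (W=0, Y=1, V=1, Z=2, U=4, X=1) weight 1/648
  (W=0, Y=1, V=2, Z=2, U=2, X=1) weight 1/720
  (W=0, Y=1, V=2, Z=2, U=3, X=1) weight 1/720
  (W=0, Y=1, V=2, Z=2, U=4, X=1) weight 1/720
  (W=0, Y=2, V=1, Z=1, U=2, X=1) weight 1/648
  (W=0, Y=2, V=1, Z=1, U=3, X=1) weight 1/648
  … 40 more
Group by Z:
  weight(Z=1) = 11/270
  weight(Z=2) = 19/540
Total weight = 11/270 + 19/540 = 41/540
P(Z=1 | obs) = 11/270 / 41/540 = 22/41
P(Z=2 | obs) = 19/540 / 41/540 = 19/41

P(Z=1) = 22/41, P(Z=2) = 19/41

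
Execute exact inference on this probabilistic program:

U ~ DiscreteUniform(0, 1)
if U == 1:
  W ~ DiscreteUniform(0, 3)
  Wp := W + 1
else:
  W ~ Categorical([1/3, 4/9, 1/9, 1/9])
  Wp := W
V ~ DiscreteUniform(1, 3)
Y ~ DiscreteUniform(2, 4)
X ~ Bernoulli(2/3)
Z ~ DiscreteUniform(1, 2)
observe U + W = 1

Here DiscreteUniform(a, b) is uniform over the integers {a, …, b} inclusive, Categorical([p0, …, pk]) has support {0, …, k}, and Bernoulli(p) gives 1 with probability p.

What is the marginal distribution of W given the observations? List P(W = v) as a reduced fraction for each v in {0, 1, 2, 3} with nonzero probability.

P(W=0) = 9/25, P(W=1) = 16/25

Enumerate traces; 72 have nonzero weight after conditioning:
  (U=0, W=1, V=1, Y=2, X=0, Z=1) weight 1/243
  (U=0, W=1, V=1, Y=2, X=0, Z=2) weight 1/243
  (U=0, W=1, V=1, Y=2, X=1, Z=1) weight 2/243
  (U=0, W=1, V=1, Y=2, X=1, Z=2) weight 2/243
  (U=0, W=1, V=1, Y=3, X=0, Z=1) weight 1/243
  (U=0, W=1, V=1, Y=3, X=0, Z=2) weight 1/243
  (U=0, W=1, V=1, Y=3, X=1, Z=1) weight 2/243
  (U=0, W=1, V=1, Y=3, X=1, Z=2) weight 2/243
  (U=1, W=0, V=1, Y=2, X=0, Z=1) weight 1/432
  … 63 more
Group by W:
  weight(W=0) = 1/8
  weight(W=1) = 2/9
Total weight = 1/8 + 2/9 = 25/72
P(W=0 | obs) = 1/8 / 25/72 = 9/25
P(W=1 | obs) = 2/9 / 25/72 = 16/25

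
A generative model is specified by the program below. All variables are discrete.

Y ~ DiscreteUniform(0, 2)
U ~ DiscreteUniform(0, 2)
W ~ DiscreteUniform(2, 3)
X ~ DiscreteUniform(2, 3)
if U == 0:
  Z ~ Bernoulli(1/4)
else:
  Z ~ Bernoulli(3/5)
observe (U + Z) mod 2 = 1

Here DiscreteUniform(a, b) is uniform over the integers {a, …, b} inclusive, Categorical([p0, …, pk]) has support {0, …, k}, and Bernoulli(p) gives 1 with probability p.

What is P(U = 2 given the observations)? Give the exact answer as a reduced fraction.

Enumerate traces; 36 have nonzero weight after conditioning:
  (Y=0, U=0, W=2, X=2, Z=1) weight 1/144
  (Y=0, U=0, W=2, X=3, Z=1) weight 1/144
  (Y=0, U=0, W=3, X=2, Z=1) weight 1/144
  (Y=0, U=0, W=3, X=3, Z=1) weight 1/144
  (Y=0, U=1, W=2, X=2, Z=0) weight 1/90
  (Y=0, U=1, W=2, X=3, Z=0) weight 1/90
  (Y=0, U=1, W=3, X=2, Z=0) weight 1/90
  (Y=0, U=1, W=3, X=3, Z=0) weight 1/90
  (Y=0, U=2, W=2, X=2, Z=1) weight 1/60
  … 27 more
Group by U:
  weight(U=0) = 1/12
  weight(U=1) = 2/15
  weight(U=2) = 1/5
Total weight = 1/12 + 2/15 + 1/5 = 5/12
P(U=0 | obs) = 1/12 / 5/12 = 1/5
P(U=1 | obs) = 2/15 / 5/12 = 8/25
P(U=2 | obs) = 1/5 / 5/12 = 12/25

P(U = 2 | obs) = 12/25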